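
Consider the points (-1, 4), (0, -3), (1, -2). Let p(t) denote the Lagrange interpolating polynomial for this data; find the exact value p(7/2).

71/2

Evaluate each Lagrange basis at t = 7/2:
L_0(7/2) = (7/2)·(5/2)/[(-1)·(-2)] = 35/8
L_1(7/2) = (9/2)·(5/2)/[(1)·(-1)] = -45/4
L_2(7/2) = (9/2)·(7/2)/[(2)·(1)] = 63/8
Sum: 4·(35/8) + (-3)·(-45/4) + (-2)·(63/8) = 71/2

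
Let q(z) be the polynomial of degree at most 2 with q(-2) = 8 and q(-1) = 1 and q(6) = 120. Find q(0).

Using Newton's divided-difference form:
q[-2,-1] = (1 - 8) / (-1 - (-2)) = -7
q[-1,6] = (120 - 1) / (6 - (-1)) = 17
q[-2,-1,6] = (17 - (-7)) / (6 - (-2)) = 3
q(0) = 8 + (-7)·(2) + 3·(2)·(1) = 0

0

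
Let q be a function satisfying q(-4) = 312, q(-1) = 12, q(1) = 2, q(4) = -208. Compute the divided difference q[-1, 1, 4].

q[-1,1] = (2 - 12) / (1 - (-1)) = -5
q[1,4] = (-208 - 2) / (4 - 1) = -70
q[-1,1,4] = (-70 - (-5)) / (4 - (-1)) = -13

-13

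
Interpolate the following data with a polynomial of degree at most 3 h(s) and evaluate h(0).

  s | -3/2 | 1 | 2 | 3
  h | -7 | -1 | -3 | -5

L_0(0) = (-1)·(-2)·(-3)/[(-5/2)·(-7/2)·(-9/2)] = 16/105
L_1(0) = (3/2)·(-2)·(-3)/[(5/2)·(-1)·(-2)] = 9/5
L_2(0) = (3/2)·(-1)·(-3)/[(7/2)·(1)·(-1)] = -9/7
L_3(0) = (3/2)·(-1)·(-2)/[(9/2)·(2)·(1)] = 1/3
Sum: (-7)·(16/105) + (-1)·(9/5) + (-3)·(-9/7) + (-5)·(1/3) = -71/105

-71/105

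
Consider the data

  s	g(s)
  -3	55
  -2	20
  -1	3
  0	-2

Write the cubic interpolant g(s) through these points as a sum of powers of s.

Build the Lagrange basis polynomials:
L_0(s) = (s + 2)(s + 1)s / [-6] = -(1/6)s^3 - (1/2)s^2 - (1/3)s
L_1(s) = (s + 3)(s + 1)s / [2] = (1/2)s^3 + 2s^2 + (3/2)s
L_2(s) = (s + 3)(s + 2)s / [-2] = -(1/2)s^3 - (5/2)s^2 - 3s
L_3(s) = (s + 3)(s + 2)(s + 1) / [6] = (1/6)s^3 + s^2 + (11/6)s + 1
g(s) = 55·L_0 + 20·L_1 + 3·L_2 + (-2)·L_3
  55·L_0(s) = -(55/6)s^3 - (55/2)s^2 - (55/3)s
  20·L_1(s) = 10s^3 + 40s^2 + 30s
  3·L_2(s) = -(3/2)s^3 - (15/2)s^2 - 9s
  (-2)·L_3(s) = -(1/3)s^3 - 2s^2 - (11/3)s - 2
Adding term by term: -s^3 + 3s^2 - s - 2

g(s) = -s^3 + 3s^2 - s - 2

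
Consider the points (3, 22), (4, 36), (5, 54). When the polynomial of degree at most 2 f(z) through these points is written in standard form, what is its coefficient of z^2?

The leading coefficient equals the top divided difference f[3,4,5].
f[3,4] = (36 - 22) / (4 - 3) = 14
f[4,5] = (54 - 36) / (5 - 4) = 18
f[3,4,5] = (18 - 14) / (5 - 3) = 2

2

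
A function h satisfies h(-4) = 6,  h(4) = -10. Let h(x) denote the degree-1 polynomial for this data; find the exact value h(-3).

4

Evaluate each Lagrange basis at x = -3:
L_0(-3) = (-7)/[(-8)] = 7/8
L_1(-3) = (1)/[(8)] = 1/8
Sum: 6·(7/8) + (-10)·(1/8) = 4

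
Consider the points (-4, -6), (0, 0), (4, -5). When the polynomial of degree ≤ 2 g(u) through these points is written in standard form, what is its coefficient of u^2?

-11/32

Build the Lagrange basis polynomials:
L_0(u) = u(u - 4) / [32] = (1/32)u^2 - (1/8)u
L_1(u) = (u + 4)(u - 4) / [-16] = -(1/16)u^2 + 1
L_2(u) = (u + 4)u / [32] = (1/32)u^2 + (1/8)u
g(u) = (-6)·L_0 + 0·L_1 + (-5)·L_2
Only the coefficient of u^2 is needed; take it from each L_i and combine:
(-6)·(1/32) + 0·(-1/16) + (-5)·(1/32) = -11/32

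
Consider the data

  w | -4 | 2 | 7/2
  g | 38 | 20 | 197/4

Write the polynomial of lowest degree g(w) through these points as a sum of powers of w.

g(w) = 3w^2 + 3w + 2

Newton's divided differences:
g[-4,2] = (20 - 38) / (2 - (-4)) = -3
g[2,7/2] = (197/4 - 20) / (7/2 - 2) = 39/2
g[-4,2,7/2] = (39/2 - (-3)) / (7/2 - (-4)) = 3
g(w) = 38 + (-3)·(w + 4) + 3·(w + 4)(w - 2)
Expanding: g(w) = 3w^2 + 3w + 2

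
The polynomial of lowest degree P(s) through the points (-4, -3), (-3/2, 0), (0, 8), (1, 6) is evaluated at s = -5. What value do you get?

133/10

Evaluate each Lagrange basis at s = -5:
L_0(-5) = (-7/2)·(-5)·(-6)/[(-5/2)·(-4)·(-5)] = 21/10
L_1(-5) = (-1)·(-5)·(-6)/[(5/2)·(-3/2)·(-5/2)] = -16/5
L_2(-5) = (-1)·(-7/2)·(-6)/[(4)·(3/2)·(-1)] = 7/2
L_3(-5) = (-1)·(-7/2)·(-5)/[(5)·(5/2)·(1)] = -7/5
Sum: (-3)·(21/10) + 0 + 8·(7/2) + 6·(-7/5) = 133/10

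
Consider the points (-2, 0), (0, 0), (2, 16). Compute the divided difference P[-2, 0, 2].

P[-2,0] = (0 - 0) / (0 - (-2)) = 0
P[0,2] = (16 - 0) / (2 - 0) = 8
P[-2,0,2] = (8 - 0) / (2 - (-2)) = 2

2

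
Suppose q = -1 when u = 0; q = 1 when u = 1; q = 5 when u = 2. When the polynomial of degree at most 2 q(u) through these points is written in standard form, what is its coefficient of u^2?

The leading coefficient equals the top divided difference q[0,1,2].
q[0,1] = (1 - (-1)) / (1 - 0) = 2
q[1,2] = (5 - 1) / (2 - 1) = 4
q[0,1,2] = (4 - 2) / (2 - 0) = 1

1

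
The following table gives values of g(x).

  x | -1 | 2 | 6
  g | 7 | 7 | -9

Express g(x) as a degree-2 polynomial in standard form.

g(x) = -(4/7)x^2 + (4/7)x + 57/7

Build the Lagrange basis polynomials:
L_0(x) = (x - 2)(x - 6) / [21] = (1/21)x^2 - (8/21)x + 4/7
L_1(x) = (x + 1)(x - 6) / [-12] = -(1/12)x^2 + (5/12)x + 1/2
L_2(x) = (x + 1)(x - 2) / [28] = (1/28)x^2 - (1/28)x - 1/14
g(x) = 7·L_0 + 7·L_1 + (-9)·L_2
  7·L_0(x) = (1/3)x^2 - (8/3)x + 4
  7·L_1(x) = -(7/12)x^2 + (35/12)x + 7/2
  (-9)·L_2(x) = -(9/28)x^2 + (9/28)x + 9/14
Adding term by term: -(4/7)x^2 + (4/7)x + 57/7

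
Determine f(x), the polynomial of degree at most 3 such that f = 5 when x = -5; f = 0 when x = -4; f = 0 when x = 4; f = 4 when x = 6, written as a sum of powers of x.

Newton's divided differences:
f[-5,-4] = (0 - 5) / (-4 - (-5)) = -5
f[-4,4] = (0 - 0) / (4 - (-4)) = 0
f[4,6] = (4 - 0) / (6 - 4) = 2
f[-5,-4,4] = (0 - (-5)) / (4 - (-5)) = 5/9
f[-4,4,6] = (2 - 0) / (6 - (-4)) = 1/5
f[-5,-4,4,6] = (1/5 - 5/9) / (6 - (-5)) = -16/495
f(x) = 5 + (-5)·(x + 5) + (5/9)·(x + 5)(x + 4) + (-16/495)·(x + 5)(x + 4)(x - 4)
Expanding: f(x) = -(16/495)x^3 + (13/33)x^2 + (256/495)x - 208/33

f(x) = -(16/495)x^3 + (13/33)x^2 + (256/495)x - 208/33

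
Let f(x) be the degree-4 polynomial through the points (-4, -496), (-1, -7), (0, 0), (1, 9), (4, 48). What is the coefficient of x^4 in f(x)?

L_0(x) = (x + 1)x(x - 1)(x - 4) / [480] = (1/480)x^4 - (1/120)x^3 - (1/480)x^2 + (1/120)x
L_1(x) = (x + 4)x(x - 1)(x - 4) / [-30] = -(1/30)x^4 + (1/30)x^3 + (8/15)x^2 - (8/15)x
L_2(x) = (x + 4)(x + 1)(x - 1)(x - 4) / [16] = (1/16)x^4 - (17/16)x^2 + 1
L_3(x) = (x + 4)(x + 1)x(x - 4) / [-30] = -(1/30)x^4 - (1/30)x^3 + (8/15)x^2 + (8/15)x
L_4(x) = (x + 4)(x + 1)x(x - 1) / [480] = (1/480)x^4 + (1/120)x^3 - (1/480)x^2 - (1/120)x
f(x) = (-496)·L_0 + (-7)·L_1 + 0·L_2 + 9·L_3 + 48·L_4
Only the coefficient of x^4 is needed; take it from each L_i and combine:
(-496)·(1/480) + (-7)·(-1/30) + 0·(1/16) + 9·(-1/30) + 48·(1/480) = -1

-1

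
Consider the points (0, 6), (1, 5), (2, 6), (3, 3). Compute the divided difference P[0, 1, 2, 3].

P[0,1] = (5 - 6) / (1 - 0) = -1
P[1,2] = (6 - 5) / (2 - 1) = 1
P[2,3] = (3 - 6) / (3 - 2) = -3
P[0,1,2] = (1 - (-1)) / (2 - 0) = 1
P[1,2,3] = (-3 - 1) / (3 - 1) = -2
P[0,1,2,3] = (-2 - 1) / (3 - 0) = -1

-1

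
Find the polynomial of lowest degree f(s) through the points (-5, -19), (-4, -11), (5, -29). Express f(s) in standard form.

Newton's divided differences:
f[-5,-4] = (-11 - (-19)) / (-4 - (-5)) = 8
f[-4,5] = (-29 - (-11)) / (5 - (-4)) = -2
f[-5,-4,5] = (-2 - 8) / (5 - (-5)) = -1
f(s) = -19 + 8·(s + 5) + (-1)·(s + 5)(s + 4)
Expanding: f(s) = -s^2 - s + 1

f(s) = -s^2 - s + 1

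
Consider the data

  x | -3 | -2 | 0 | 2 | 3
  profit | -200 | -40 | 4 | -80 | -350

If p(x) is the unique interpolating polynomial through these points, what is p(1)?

-4

Evaluate each Lagrange basis at x = 1:
L_0(1) = (3)·(1)·(-1)·(-2)/[(-1)·(-3)·(-5)·(-6)] = 1/15
L_1(1) = (4)·(1)·(-1)·(-2)/[(1)·(-2)·(-4)·(-5)] = -1/5
L_2(1) = (4)·(3)·(-1)·(-2)/[(3)·(2)·(-2)·(-3)] = 2/3
L_3(1) = (4)·(3)·(1)·(-2)/[(5)·(4)·(2)·(-1)] = 3/5
L_4(1) = (4)·(3)·(1)·(-1)/[(6)·(5)·(3)·(1)] = -2/15
Sum: (-200)·(1/15) + (-40)·(-1/5) + 4·(2/3) + (-80)·(3/5) + (-350)·(-2/15) = -4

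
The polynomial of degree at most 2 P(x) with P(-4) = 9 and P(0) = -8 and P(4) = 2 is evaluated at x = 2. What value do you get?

-51/8

Using Newton's divided-difference form:
P[-4,0] = (-8 - 9) / (0 - (-4)) = -17/4
P[0,4] = (2 - (-8)) / (4 - 0) = 5/2
P[-4,0,4] = (5/2 - (-17/4)) / (4 - (-4)) = 27/32
P(2) = 9 + (-17/4)·(6) + (27/32)·(6)·(2) = -51/8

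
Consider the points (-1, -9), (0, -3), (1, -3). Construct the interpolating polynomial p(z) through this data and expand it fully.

p(z) = -3z^2 + 3z - 3

Build the Lagrange basis polynomials:
L_0(z) = z(z - 1) / [2] = (1/2)z^2 - (1/2)z
L_1(z) = (z + 1)(z - 1) / [-1] = -z^2 + 1
L_2(z) = (z + 1)z / [2] = (1/2)z^2 + (1/2)z
p(z) = (-9)·L_0 + (-3)·L_1 + (-3)·L_2
  (-9)·L_0(z) = -(9/2)z^2 + (9/2)z
  (-3)·L_1(z) = 3z^2 - 3
  (-3)·L_2(z) = -(3/2)z^2 - (3/2)z
Adding term by term: -3z^2 + 3z - 3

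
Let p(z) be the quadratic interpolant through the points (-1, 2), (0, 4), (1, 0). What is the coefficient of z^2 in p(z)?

-3

Build the Lagrange basis polynomials:
L_0(z) = z(z - 1) / [2] = (1/2)z^2 - (1/2)z
L_1(z) = (z + 1)(z - 1) / [-1] = -z^2 + 1
L_2(z) = (z + 1)z / [2] = (1/2)z^2 + (1/2)z
p(z) = 2·L_0 + 4·L_1 + 0·L_2
Only the coefficient of z^2 is needed; take it from each L_i and combine:
2·(1/2) + 4·(-1) + 0·(1/2) = -3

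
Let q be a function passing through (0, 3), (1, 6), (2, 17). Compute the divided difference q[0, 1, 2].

4

q[0,1] = (6 - 3) / (1 - 0) = 3
q[1,2] = (17 - 6) / (2 - 1) = 11
q[0,1,2] = (11 - 3) / (2 - 0) = 4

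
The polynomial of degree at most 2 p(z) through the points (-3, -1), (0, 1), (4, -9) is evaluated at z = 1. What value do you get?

L_0(1) = (1)·(-3)/[(-3)·(-7)] = -1/7
L_1(1) = (4)·(-3)/[(3)·(-4)] = 1
L_2(1) = (4)·(1)/[(7)·(4)] = 1/7
Sum: (-1)·(-1/7) + 1·(1) + (-9)·(1/7) = -1/7

-1/7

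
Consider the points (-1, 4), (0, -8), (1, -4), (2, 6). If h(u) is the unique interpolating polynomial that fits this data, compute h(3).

12

L_0(3) = (3)·(2)·(1)/[(-1)·(-2)·(-3)] = -1
L_1(3) = (4)·(2)·(1)/[(1)·(-1)·(-2)] = 4
L_2(3) = (4)·(3)·(1)/[(2)·(1)·(-1)] = -6
L_3(3) = (4)·(3)·(2)/[(3)·(2)·(1)] = 4
Sum: 4·(-1) + (-8)·(4) + (-4)·(-6) + 6·(4) = 12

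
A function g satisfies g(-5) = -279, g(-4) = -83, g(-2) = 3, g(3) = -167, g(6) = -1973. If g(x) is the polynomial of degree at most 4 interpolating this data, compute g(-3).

-11

Using Newton's divided-difference form:
g[-5,-4] = (-83 - (-279)) / (-4 - (-5)) = 196
g[-4,-2] = (3 - (-83)) / (-2 - (-4)) = 43
g[-2,3] = (-167 - 3) / (3 - (-2)) = -34
g[3,6] = (-1973 - (-167)) / (6 - 3) = -602
g[-5,-4,-2] = (43 - 196) / (-2 - (-5)) = -51
g[-4,-2,3] = (-34 - 43) / (3 - (-4)) = -11
g[-2,3,6] = (-602 - (-34)) / (6 - (-2)) = -71
g[-5,-4,-2,3] = (-11 - (-51)) / (3 - (-5)) = 5
g[-4,-2,3,6] = (-71 - (-11)) / (6 - (-4)) = -6
g[-5,-4,-2,3,6] = (-6 - 5) / (6 - (-5)) = -1
g(-3) = -279 + 196·(2) + (-51)·(2)·(1) + 5·(2)·(1)·(-1) + (-1)·(2)·(1)·(-1)·(-6) = -11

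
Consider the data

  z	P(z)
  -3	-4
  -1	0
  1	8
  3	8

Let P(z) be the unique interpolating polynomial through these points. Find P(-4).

-3/4

Evaluate each Lagrange basis at z = -4:
L_0(-4) = (-3)·(-5)·(-7)/[(-2)·(-4)·(-6)] = 35/16
L_1(-4) = (-1)·(-5)·(-7)/[(2)·(-2)·(-4)] = -35/16
L_2(-4) = (-1)·(-3)·(-7)/[(4)·(2)·(-2)] = 21/16
L_3(-4) = (-1)·(-3)·(-5)/[(6)·(4)·(2)] = -5/16
Sum: (-4)·(35/16) + 0 + 8·(21/16) + 8·(-5/16) = -3/4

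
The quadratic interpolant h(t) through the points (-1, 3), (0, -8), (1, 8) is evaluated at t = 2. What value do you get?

51

Evaluate each Lagrange basis at t = 2:
L_0(2) = (2)·(1)/[(-1)·(-2)] = 1
L_1(2) = (3)·(1)/[(1)·(-1)] = -3
L_2(2) = (3)·(2)/[(2)·(1)] = 3
Sum: 3·(1) + (-8)·(-3) + 8·(3) = 51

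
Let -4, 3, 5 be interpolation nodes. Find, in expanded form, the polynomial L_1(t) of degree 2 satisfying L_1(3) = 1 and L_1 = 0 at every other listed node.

L_1(t) = -(1/14)t^2 + (1/14)t + 10/7

L_1(t) = (t + 4)(t - 5) / [(7)·(-2)]
       = (t^2 - t - 20) / (-14)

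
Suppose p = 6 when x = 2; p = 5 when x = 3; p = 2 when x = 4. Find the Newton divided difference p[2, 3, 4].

-1

p[2,3] = (5 - 6) / (3 - 2) = -1
p[3,4] = (2 - 5) / (4 - 3) = -3
p[2,3,4] = (-3 - (-1)) / (4 - 2) = -1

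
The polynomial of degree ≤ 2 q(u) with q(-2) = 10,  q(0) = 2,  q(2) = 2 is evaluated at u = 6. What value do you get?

Using Newton's divided-difference form:
q[-2,0] = (2 - 10) / (0 - (-2)) = -4
q[0,2] = (2 - 2) / (2 - 0) = 0
q[-2,0,2] = (0 - (-4)) / (2 - (-2)) = 1
q(6) = 10 + (-4)·(8) + 1·(8)·(6) = 26

26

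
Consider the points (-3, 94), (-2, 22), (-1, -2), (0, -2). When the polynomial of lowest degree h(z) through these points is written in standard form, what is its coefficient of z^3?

The leading coefficient equals the top divided difference h[-3,-2,-1,0].
h[-3,-2] = (22 - 94) / (-2 - (-3)) = -72
h[-2,-1] = (-2 - 22) / (-1 - (-2)) = -24
h[-1,0] = (-2 - (-2)) / (0 - (-1)) = 0
h[-3,-2,-1] = (-24 - (-72)) / (-1 - (-3)) = 24
h[-2,-1,0] = (0 - (-24)) / (0 - (-2)) = 12
h[-3,-2,-1,0] = (12 - 24) / (0 - (-3)) = -4

-4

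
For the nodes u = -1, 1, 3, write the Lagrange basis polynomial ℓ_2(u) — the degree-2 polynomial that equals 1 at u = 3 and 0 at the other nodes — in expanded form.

ℓ_2(u) = (u + 1)(u - 1) / [(4)·(2)]
       = (u^2 - 1) / (8)

ℓ_2(u) = (1/8)u^2 - 1/8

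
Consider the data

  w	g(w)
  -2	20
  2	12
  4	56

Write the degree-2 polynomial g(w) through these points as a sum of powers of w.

L_0(w) = (w - 2)(w - 4) / [24] = (1/24)w^2 - (1/4)w + 1/3
L_1(w) = (w + 2)(w - 4) / [-8] = -(1/8)w^2 + (1/4)w + 1
L_2(w) = (w + 2)(w - 2) / [12] = (1/12)w^2 - 1/3
g(w) = 20·L_0 + 12·L_1 + 56·L_2
  20·L_0(w) = (5/6)w^2 - 5w + 20/3
  12·L_1(w) = -(3/2)w^2 + 3w + 12
  56·L_2(w) = (14/3)w^2 - 56/3
Adding term by term: 4w^2 - 2w

g(w) = 4w^2 - 2w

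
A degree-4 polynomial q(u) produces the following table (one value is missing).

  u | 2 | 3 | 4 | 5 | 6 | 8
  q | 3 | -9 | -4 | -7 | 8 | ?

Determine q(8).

The 5 known values determine q uniquely (degree ≤ 4).
Evaluate each Lagrange basis at u = 8:
L_0(8) = (5)·(4)·(3)·(2)/[(-1)·(-2)·(-3)·(-4)] = 5
L_1(8) = (6)·(4)·(3)·(2)/[(1)·(-1)·(-2)·(-3)] = -24
L_2(8) = (6)·(5)·(3)·(2)/[(2)·(1)·(-1)·(-2)] = 45
L_3(8) = (6)·(5)·(4)·(2)/[(3)·(2)·(1)·(-1)] = -40
L_4(8) = (6)·(5)·(4)·(3)/[(4)·(3)·(2)·(1)] = 15
Sum: 3·(5) + (-9)·(-24) + (-4)·(45) + (-7)·(-40) + 8·(15) = 451

451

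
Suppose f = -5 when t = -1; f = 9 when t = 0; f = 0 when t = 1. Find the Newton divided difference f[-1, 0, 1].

f[-1,0] = (9 - (-5)) / (0 - (-1)) = 14
f[0,1] = (0 - 9) / (1 - 0) = -9
f[-1,0,1] = (-9 - 14) / (1 - (-1)) = -23/2

-23/2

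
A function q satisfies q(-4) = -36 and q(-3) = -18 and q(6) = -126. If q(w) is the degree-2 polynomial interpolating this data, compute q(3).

-36

L_0(3) = (6)·(-3)/[(-1)·(-10)] = -9/5
L_1(3) = (7)·(-3)/[(1)·(-9)] = 7/3
L_2(3) = (7)·(6)/[(10)·(9)] = 7/15
Sum: (-36)·(-9/5) + (-18)·(7/3) + (-126)·(7/15) = -36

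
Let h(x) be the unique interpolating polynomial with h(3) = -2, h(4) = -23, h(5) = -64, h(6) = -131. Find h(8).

L_0(8) = (4)·(3)·(2)/[(-1)·(-2)·(-3)] = -4
L_1(8) = (5)·(3)·(2)/[(1)·(-1)·(-2)] = 15
L_2(8) = (5)·(4)·(2)/[(2)·(1)·(-1)] = -20
L_3(8) = (5)·(4)·(3)/[(3)·(2)·(1)] = 10
Sum: (-2)·(-4) + (-23)·(15) + (-64)·(-20) + (-131)·(10) = -367

-367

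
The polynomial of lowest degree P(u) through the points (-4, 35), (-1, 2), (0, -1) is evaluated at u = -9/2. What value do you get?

44

Evaluate each Lagrange basis at u = -9/2:
L_0(-9/2) = (-7/2)·(-9/2)/[(-3)·(-4)] = 21/16
L_1(-9/2) = (-1/2)·(-9/2)/[(3)·(-1)] = -3/4
L_2(-9/2) = (-1/2)·(-7/2)/[(4)·(1)] = 7/16
Sum: 35·(21/16) + 2·(-3/4) + (-1)·(7/16) = 44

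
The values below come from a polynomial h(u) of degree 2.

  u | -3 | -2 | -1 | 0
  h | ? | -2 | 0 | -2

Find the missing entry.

-8

The 3 known values determine h uniquely (degree ≤ 2).
L_0(-3) = (-2)·(-3)/[(-1)·(-2)] = 3
L_1(-3) = (-1)·(-3)/[(1)·(-1)] = -3
L_2(-3) = (-1)·(-2)/[(2)·(1)] = 1
Sum: (-2)·(3) + 0 + (-2)·(1) = -8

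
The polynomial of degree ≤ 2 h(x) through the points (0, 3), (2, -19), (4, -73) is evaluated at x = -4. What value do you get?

-49

Evaluate each Lagrange basis at x = -4:
L_0(-4) = (-6)·(-8)/[(-2)·(-4)] = 6
L_1(-4) = (-4)·(-8)/[(2)·(-2)] = -8
L_2(-4) = (-4)·(-6)/[(4)·(2)] = 3
Sum: 3·(6) + (-19)·(-8) + (-73)·(3) = -49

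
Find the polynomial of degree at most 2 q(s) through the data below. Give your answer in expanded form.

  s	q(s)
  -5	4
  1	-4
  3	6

L_0(s) = (s - 1)(s - 3) / [48] = (1/48)s^2 - (1/12)s + 1/16
L_1(s) = (s + 5)(s - 3) / [-12] = -(1/12)s^2 - (1/6)s + 5/4
L_2(s) = (s + 5)(s - 1) / [16] = (1/16)s^2 + (1/4)s - 5/16
q(s) = 4·L_0 + (-4)·L_1 + 6·L_2
  4·L_0(s) = (1/12)s^2 - (1/3)s + 1/4
  (-4)·L_1(s) = (1/3)s^2 + (2/3)s - 5
  6·L_2(s) = (3/8)s^2 + (3/2)s - 15/8
Adding term by term: (19/24)s^2 + (11/6)s - 53/8

q(s) = (19/24)s^2 + (11/6)s - 53/8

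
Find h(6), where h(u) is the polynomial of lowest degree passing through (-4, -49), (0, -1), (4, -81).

Evaluate each Lagrange basis at u = 6:
L_0(6) = (6)·(2)/[(-4)·(-8)] = 3/8
L_1(6) = (10)·(2)/[(4)·(-4)] = -5/4
L_2(6) = (10)·(6)/[(8)·(4)] = 15/8
Sum: (-49)·(3/8) + (-1)·(-5/4) + (-81)·(15/8) = -169

-169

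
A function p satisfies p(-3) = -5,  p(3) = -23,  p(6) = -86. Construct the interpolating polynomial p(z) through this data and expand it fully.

p(z) = -2z^2 - 3z + 4

Newton's divided differences:
p[-3,3] = (-23 - (-5)) / (3 - (-3)) = -3
p[3,6] = (-86 - (-23)) / (6 - 3) = -21
p[-3,3,6] = (-21 - (-3)) / (6 - (-3)) = -2
p(z) = -5 + (-3)·(z + 3) + (-2)·(z + 3)(z - 3)
Expanding: p(z) = -2z^2 - 3z + 4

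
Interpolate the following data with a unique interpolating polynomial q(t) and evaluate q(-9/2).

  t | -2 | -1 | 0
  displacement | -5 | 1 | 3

Evaluate each Lagrange basis at t = -9/2:
L_0(-9/2) = (-7/2)·(-9/2)/[(-1)·(-2)] = 63/8
L_1(-9/2) = (-5/2)·(-9/2)/[(1)·(-1)] = -45/4
L_2(-9/2) = (-5/2)·(-7/2)/[(2)·(1)] = 35/8
Sum: (-5)·(63/8) + 1·(-45/4) + 3·(35/8) = -75/2

-75/2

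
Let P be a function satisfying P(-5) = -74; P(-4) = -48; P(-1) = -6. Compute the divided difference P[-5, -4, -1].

P[-5,-4] = (-48 - (-74)) / (-4 - (-5)) = 26
P[-4,-1] = (-6 - (-48)) / (-1 - (-4)) = 14
P[-5,-4,-1] = (14 - 26) / (-1 - (-5)) = -3

-3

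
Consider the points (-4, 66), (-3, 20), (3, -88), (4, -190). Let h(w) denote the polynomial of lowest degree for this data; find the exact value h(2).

L_0(2) = (5)·(-1)·(-2)/[(-1)·(-7)·(-8)] = -5/28
L_1(2) = (6)·(-1)·(-2)/[(1)·(-6)·(-7)] = 2/7
L_2(2) = (6)·(5)·(-2)/[(7)·(6)·(-1)] = 10/7
L_3(2) = (6)·(5)·(-1)/[(8)·(7)·(1)] = -15/28
Sum: 66·(-5/28) + 20·(2/7) + (-88)·(10/7) + (-190)·(-15/28) = -30

-30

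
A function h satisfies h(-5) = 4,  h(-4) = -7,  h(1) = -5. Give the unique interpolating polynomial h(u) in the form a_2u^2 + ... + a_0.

L_0(u) = (u + 4)(u - 1) / [6] = (1/6)u^2 + (1/2)u - 2/3
L_1(u) = (u + 5)(u - 1) / [-5] = -(1/5)u^2 - (4/5)u + 1
L_2(u) = (u + 5)(u + 4) / [30] = (1/30)u^2 + (3/10)u + 2/3
h(u) = 4·L_0 + (-7)·L_1 + (-5)·L_2
  4·L_0(u) = (2/3)u^2 + 2u - 8/3
  (-7)·L_1(u) = (7/5)u^2 + (28/5)u - 7
  (-5)·L_2(u) = -(1/6)u^2 - (3/2)u - 10/3
Adding term by term: (19/10)u^2 + (61/10)u - 13

h(u) = (19/10)u^2 + (61/10)u - 13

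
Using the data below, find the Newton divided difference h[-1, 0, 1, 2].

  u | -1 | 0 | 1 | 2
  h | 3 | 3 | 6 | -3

-5/2

h[-1,0] = (3 - 3) / (0 - (-1)) = 0
h[0,1] = (6 - 3) / (1 - 0) = 3
h[1,2] = (-3 - 6) / (2 - 1) = -9
h[-1,0,1] = (3 - 0) / (1 - (-1)) = 3/2
h[0,1,2] = (-9 - 3) / (2 - 0) = -6
h[-1,0,1,2] = (-6 - 3/2) / (2 - (-1)) = -5/2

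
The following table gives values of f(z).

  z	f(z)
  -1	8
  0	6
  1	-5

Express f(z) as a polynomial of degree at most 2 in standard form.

f(z) = -(9/2)z^2 - (13/2)z + 6

Newton's divided differences:
f[-1,0] = (6 - 8) / (0 - (-1)) = -2
f[0,1] = (-5 - 6) / (1 - 0) = -11
f[-1,0,1] = (-11 - (-2)) / (1 - (-1)) = -9/2
f(z) = 8 + (-2)·(z + 1) + (-9/2)·(z + 1)z
Expanding: f(z) = -(9/2)z^2 - (13/2)z + 6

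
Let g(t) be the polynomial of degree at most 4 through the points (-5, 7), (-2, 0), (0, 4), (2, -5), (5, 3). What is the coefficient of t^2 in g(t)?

Build the Lagrange basis polynomials:
L_0(t) = (t + 2)t(t - 2)(t - 5) / [1050] = (1/1050)t^4 - (1/210)t^3 - (2/525)t^2 + (2/105)t
L_1(t) = (t + 5)t(t - 2)(t - 5) / [-168] = -(1/168)t^4 + (1/84)t^3 + (25/168)t^2 - (25/84)t
L_2(t) = (t + 5)(t + 2)(t - 2)(t - 5) / [100] = (1/100)t^4 - (29/100)t^2 + 1
L_3(t) = (t + 5)(t + 2)t(t - 5) / [-168] = -(1/168)t^4 - (1/84)t^3 + (25/168)t^2 + (25/84)t
L_4(t) = (t + 5)(t + 2)t(t - 2) / [1050] = (1/1050)t^4 + (1/210)t^3 - (2/525)t^2 - (2/105)t
g(t) = 7·L_0 + 0·L_1 + 4·L_2 + (-5)·L_3 + 3·L_4
Only the coefficient of t^2 is needed; take it from each L_i and combine:
7·(-2/525) + 0·(25/168) + 4·(-29/100) + (-5)·(25/168) + 3·(-2/525) = -2719/1400

-2719/1400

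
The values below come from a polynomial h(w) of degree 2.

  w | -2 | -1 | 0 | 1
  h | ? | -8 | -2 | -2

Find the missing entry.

-20

The 3 known values determine h uniquely (degree ≤ 2).
Evaluate each Lagrange basis at w = -2:
L_0(-2) = (-2)·(-3)/[(-1)·(-2)] = 3
L_1(-2) = (-1)·(-3)/[(1)·(-1)] = -3
L_2(-2) = (-1)·(-2)/[(2)·(1)] = 1
Sum: (-8)·(3) + (-2)·(-3) + (-2)·(1) = -20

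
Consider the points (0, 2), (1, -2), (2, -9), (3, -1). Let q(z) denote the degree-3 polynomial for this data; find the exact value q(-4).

-372

Using Newton's divided-difference form:
q[0,1] = (-2 - 2) / (1 - 0) = -4
q[1,2] = (-9 - (-2)) / (2 - 1) = -7
q[2,3] = (-1 - (-9)) / (3 - 2) = 8
q[0,1,2] = (-7 - (-4)) / (2 - 0) = -3/2
q[1,2,3] = (8 - (-7)) / (3 - 1) = 15/2
q[0,1,2,3] = (15/2 - (-3/2)) / (3 - 0) = 3
q(-4) = 2 + (-4)·(-4) + (-3/2)·(-4)·(-5) + 3·(-4)·(-5)·(-6) = -372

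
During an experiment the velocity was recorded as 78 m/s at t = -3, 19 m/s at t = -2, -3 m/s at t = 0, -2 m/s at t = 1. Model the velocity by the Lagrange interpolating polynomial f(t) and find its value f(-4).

193

L_0(-4) = (-2)·(-4)·(-5)/[(-1)·(-3)·(-4)] = 10/3
L_1(-4) = (-1)·(-4)·(-5)/[(1)·(-2)·(-3)] = -10/3
L_2(-4) = (-1)·(-2)·(-5)/[(3)·(2)·(-1)] = 5/3
L_3(-4) = (-1)·(-2)·(-4)/[(4)·(3)·(1)] = -2/3
Sum: 78·(10/3) + 19·(-10/3) + (-3)·(5/3) + (-2)·(-2/3) = 193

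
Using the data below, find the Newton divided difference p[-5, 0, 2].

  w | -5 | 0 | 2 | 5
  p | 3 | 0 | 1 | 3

p[-5,0] = (0 - 3) / (0 - (-5)) = -3/5
p[0,2] = (1 - 0) / (2 - 0) = 1/2
p[-5,0,2] = (1/2 - (-3/5)) / (2 - (-5)) = 11/70

11/70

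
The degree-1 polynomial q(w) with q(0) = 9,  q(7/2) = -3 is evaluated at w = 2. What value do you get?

L_0(2) = (-3/2)/[(-7/2)] = 3/7
L_1(2) = (2)/[(7/2)] = 4/7
Sum: 9·(3/7) + (-3)·(4/7) = 15/7

15/7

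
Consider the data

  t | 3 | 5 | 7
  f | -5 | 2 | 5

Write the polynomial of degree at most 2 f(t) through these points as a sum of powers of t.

Build the Lagrange basis polynomials:
L_0(t) = (t - 5)(t - 7) / [8] = (1/8)t^2 - (3/2)t + 35/8
L_1(t) = (t - 3)(t - 7) / [-4] = -(1/4)t^2 + (5/2)t - 21/4
L_2(t) = (t - 3)(t - 5) / [8] = (1/8)t^2 - t + 15/8
f(t) = (-5)·L_0 + 2·L_1 + 5·L_2
  (-5)·L_0(t) = -(5/8)t^2 + (15/2)t - 175/8
  2·L_1(t) = -(1/2)t^2 + 5t - 21/2
  5·L_2(t) = (5/8)t^2 - 5t + 75/8
Adding term by term: -(1/2)t^2 + (15/2)t - 23

f(t) = -(1/2)t^2 + (15/2)t - 23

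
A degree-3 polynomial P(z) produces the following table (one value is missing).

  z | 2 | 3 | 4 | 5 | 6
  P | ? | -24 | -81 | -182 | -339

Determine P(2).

The 4 known values determine P uniquely (degree ≤ 3).
L_0(2) = (-2)·(-3)·(-4)/[(-1)·(-2)·(-3)] = 4
L_1(2) = (-1)·(-3)·(-4)/[(1)·(-1)·(-2)] = -6
L_2(2) = (-1)·(-2)·(-4)/[(2)·(1)·(-1)] = 4
L_3(2) = (-1)·(-2)·(-3)/[(3)·(2)·(1)] = -1
Sum: (-24)·(4) + (-81)·(-6) + (-182)·(4) + (-339)·(-1) = 1

1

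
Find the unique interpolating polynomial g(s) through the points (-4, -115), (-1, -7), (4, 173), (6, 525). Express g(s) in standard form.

Newton's divided differences:
g[-4,-1] = (-7 - (-115)) / (-1 - (-4)) = 36
g[-1,4] = (173 - (-7)) / (4 - (-1)) = 36
g[4,6] = (525 - 173) / (6 - 4) = 176
g[-4,-1,4] = (36 - 36) / (4 - (-4)) = 0
g[-1,4,6] = (176 - 36) / (6 - (-1)) = 20
g[-4,-1,4,6] = (20 - 0) / (6 - (-4)) = 2
g(s) = -115 + 36·(s + 4) + 2·(s + 4)(s + 1)(s - 4)
Expanding: g(s) = 2s^3 + 2s^2 + 4s - 3

g(s) = 2s^3 + 2s^2 + 4s - 3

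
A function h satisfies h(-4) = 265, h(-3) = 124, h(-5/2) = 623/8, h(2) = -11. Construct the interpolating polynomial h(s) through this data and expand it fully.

Build the Lagrange basis polynomials:
L_0(s) = (s + 3)(s + 5/2)(s - 2) / [-9] = -(1/9)s^3 - (7/18)s^2 + (7/18)s + 5/3
L_1(s) = (s + 4)(s + 5/2)(s - 2) / [5/2] = (2/5)s^3 + (9/5)s^2 - (6/5)s - 8
L_2(s) = (s + 4)(s + 3)(s - 2) / [-27/8] = -(8/27)s^3 - (40/27)s^2 + (16/27)s + 64/9
L_3(s) = (s + 4)(s + 3)(s + 5/2) / [135] = (1/135)s^3 + (19/270)s^2 + (59/270)s + 2/9
h(s) = 265·L_0 + 124·L_1 + (623/8)·L_2 + (-11)·L_3
  265·L_0(s) = -(265/9)s^3 - (1855/18)s^2 + (1855/18)s + 1325/3
  124·L_1(s) = (248/5)s^3 + (1116/5)s^2 - (744/5)s - 992
  (623/8)·L_2(s) = -(623/27)s^3 - (3115/27)s^2 + (1246/27)s + 4984/9
  (-11)·L_3(s) = -(11/135)s^3 - (209/270)s^2 - (649/270)s - 22/9
Adding term by term: -3s^3 + 4s^2 - 2s + 1

h(s) = -3s^3 + 4s^2 - 2s + 1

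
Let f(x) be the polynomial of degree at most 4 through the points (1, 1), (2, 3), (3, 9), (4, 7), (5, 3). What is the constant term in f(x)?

Build the Lagrange basis polynomials:
L_0(x) = (x - 2)(x - 3)(x - 4)(x - 5) / [24] = (1/24)x^4 - (7/12)x^3 + (71/24)x^2 - (77/12)x + 5
L_1(x) = (x - 1)(x - 3)(x - 4)(x - 5) / [-6] = -(1/6)x^4 + (13/6)x^3 - (59/6)x^2 + (107/6)x - 10
L_2(x) = (x - 1)(x - 2)(x - 4)(x - 5) / [4] = (1/4)x^4 - 3x^3 + (49/4)x^2 - (39/2)x + 10
L_3(x) = (x - 1)(x - 2)(x - 3)(x - 5) / [-6] = -(1/6)x^4 + (11/6)x^3 - (41/6)x^2 + (61/6)x - 5
L_4(x) = (x - 1)(x - 2)(x - 3)(x - 4) / [24] = (1/24)x^4 - (5/12)x^3 + (35/24)x^2 - (25/12)x + 1
f(x) = 1·L_0 + 3·L_1 + 9·L_2 + 7·L_3 + 3·L_4
Only the constant term is needed; take it from each L_i and combine:
1·(5) + 3·(-10) + 9·(10) + 7·(-5) + 3·(1) = 33

33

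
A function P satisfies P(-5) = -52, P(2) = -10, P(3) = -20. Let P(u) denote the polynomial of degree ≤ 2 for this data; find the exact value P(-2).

L_0(-2) = (-4)·(-5)/[(-7)·(-8)] = 5/14
L_1(-2) = (3)·(-5)/[(7)·(-1)] = 15/7
L_2(-2) = (3)·(-4)/[(8)·(1)] = -3/2
Sum: (-52)·(5/14) + (-10)·(15/7) + (-20)·(-3/2) = -10

-10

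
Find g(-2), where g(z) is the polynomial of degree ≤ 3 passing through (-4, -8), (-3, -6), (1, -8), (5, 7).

L_0(-2) = (1)·(-3)·(-7)/[(-1)·(-5)·(-9)] = -7/15
L_1(-2) = (2)·(-3)·(-7)/[(1)·(-4)·(-8)] = 21/16
L_2(-2) = (2)·(1)·(-7)/[(5)·(4)·(-4)] = 7/40
L_3(-2) = (2)·(1)·(-3)/[(9)·(8)·(4)] = -1/48
Sum: (-8)·(-7/15) + (-6)·(21/16) + (-8)·(7/40) + 7·(-1/48) = -91/16

-91/16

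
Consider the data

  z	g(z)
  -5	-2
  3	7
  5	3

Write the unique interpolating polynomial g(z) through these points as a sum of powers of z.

g(z) = -(5/16)z^2 + (1/2)z + 133/16

Build the Lagrange basis polynomials:
L_0(z) = (z - 3)(z - 5) / [80] = (1/80)z^2 - (1/10)z + 3/16
L_1(z) = (z + 5)(z - 5) / [-16] = -(1/16)z^2 + 25/16
L_2(z) = (z + 5)(z - 3) / [20] = (1/20)z^2 + (1/10)z - 3/4
g(z) = (-2)·L_0 + 7·L_1 + 3·L_2
  (-2)·L_0(z) = -(1/40)z^2 + (1/5)z - 3/8
  7·L_1(z) = -(7/16)z^2 + 175/16
  3·L_2(z) = (3/20)z^2 + (3/10)z - 9/4
Adding term by term: -(5/16)z^2 + (1/2)z + 133/16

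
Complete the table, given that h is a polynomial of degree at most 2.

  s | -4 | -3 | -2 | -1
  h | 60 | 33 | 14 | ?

The 3 known values determine h uniquely (degree ≤ 2).
Evaluate each Lagrange basis at s = -1:
L_0(-1) = (2)·(1)/[(-1)·(-2)] = 1
L_1(-1) = (3)·(1)/[(1)·(-1)] = -3
L_2(-1) = (3)·(2)/[(2)·(1)] = 3
Sum: 60·(1) + 33·(-3) + 14·(3) = 3

3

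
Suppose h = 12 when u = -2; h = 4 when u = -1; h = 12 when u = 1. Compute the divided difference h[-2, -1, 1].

4

h[-2,-1] = (4 - 12) / (-1 - (-2)) = -8
h[-1,1] = (12 - 4) / (1 - (-1)) = 4
h[-2,-1,1] = (4 - (-8)) / (1 - (-2)) = 4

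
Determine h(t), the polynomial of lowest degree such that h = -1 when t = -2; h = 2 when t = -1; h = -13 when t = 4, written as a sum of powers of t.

h(t) = -t^2 + 3

Newton's divided differences:
h[-2,-1] = (2 - (-1)) / (-1 - (-2)) = 3
h[-1,4] = (-13 - 2) / (4 - (-1)) = -3
h[-2,-1,4] = (-3 - 3) / (4 - (-2)) = -1
h(t) = -1 + 3·(t + 2) + (-1)·(t + 2)(t + 1)
Expanding: h(t) = -t^2 + 3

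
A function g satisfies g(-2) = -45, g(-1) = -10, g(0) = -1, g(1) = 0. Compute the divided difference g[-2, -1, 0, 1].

g[-2,-1] = (-10 - (-45)) / (-1 - (-2)) = 35
g[-1,0] = (-1 - (-10)) / (0 - (-1)) = 9
g[0,1] = (0 - (-1)) / (1 - 0) = 1
g[-2,-1,0] = (9 - 35) / (0 - (-2)) = -13
g[-1,0,1] = (1 - 9) / (1 - (-1)) = -4
g[-2,-1,0,1] = (-4 - (-13)) / (1 - (-2)) = 3

3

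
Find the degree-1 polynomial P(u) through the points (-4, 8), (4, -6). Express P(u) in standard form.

P(u) = -(7/4)u + 1

Build the Lagrange basis polynomials:
L_0(u) = (u - 4) / [-8] = -(1/8)u + 1/2
L_1(u) = (u + 4) / [8] = (1/8)u + 1/2
P(u) = 8·L_0 + (-6)·L_1
  8·L_0(u) = -u + 4
  (-6)·L_1(u) = -(3/4)u - 3
Adding term by term: -(7/4)u + 1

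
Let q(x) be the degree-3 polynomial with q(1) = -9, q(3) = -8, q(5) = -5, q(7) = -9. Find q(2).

Evaluate each Lagrange basis at x = 2:
L_0(2) = (-1)·(-3)·(-5)/[(-2)·(-4)·(-6)] = 5/16
L_1(2) = (1)·(-3)·(-5)/[(2)·(-2)·(-4)] = 15/16
L_2(2) = (1)·(-1)·(-5)/[(4)·(2)·(-2)] = -5/16
L_3(2) = (1)·(-1)·(-3)/[(6)·(4)·(2)] = 1/16
Sum: (-9)·(5/16) + (-8)·(15/16) + (-5)·(-5/16) + (-9)·(1/16) = -149/16

-149/16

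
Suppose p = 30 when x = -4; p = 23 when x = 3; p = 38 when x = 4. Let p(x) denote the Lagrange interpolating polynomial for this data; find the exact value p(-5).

L_0(-5) = (-8)·(-9)/[(-7)·(-8)] = 9/7
L_1(-5) = (-1)·(-9)/[(7)·(-1)] = -9/7
L_2(-5) = (-1)·(-8)/[(8)·(1)] = 1
Sum: 30·(9/7) + 23·(-9/7) + 38·(1) = 47

47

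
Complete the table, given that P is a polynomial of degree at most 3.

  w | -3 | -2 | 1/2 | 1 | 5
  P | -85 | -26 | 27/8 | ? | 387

7

The 4 known values determine P uniquely (degree ≤ 3).
Evaluate each Lagrange basis at w = 1:
L_0(1) = (3)·(1/2)·(-4)/[(-1)·(-7/2)·(-8)] = 3/14
L_1(1) = (4)·(1/2)·(-4)/[(1)·(-5/2)·(-7)] = -16/35
L_2(1) = (4)·(3)·(-4)/[(7/2)·(5/2)·(-9/2)] = 128/105
L_3(1) = (4)·(3)·(1/2)/[(8)·(7)·(9/2)] = 1/42
Sum: (-85)·(3/14) + (-26)·(-16/35) + 27/8·(128/105) + 387·(1/42) = 7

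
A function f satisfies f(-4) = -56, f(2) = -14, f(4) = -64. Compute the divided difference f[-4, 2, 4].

-4

f[-4,2] = (-14 - (-56)) / (2 - (-4)) = 7
f[2,4] = (-64 - (-14)) / (4 - 2) = -25
f[-4,2,4] = (-25 - 7) / (4 - (-4)) = -4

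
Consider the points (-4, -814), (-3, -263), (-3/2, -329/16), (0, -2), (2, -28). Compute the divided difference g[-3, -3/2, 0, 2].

g[-3,-3/2] = (-329/16 - (-263)) / (-3/2 - (-3)) = 1293/8
g[-3/2,0] = (-2 - (-329/16)) / (0 - (-3/2)) = 99/8
g[0,2] = (-28 - (-2)) / (2 - 0) = -13
g[-3,-3/2,0] = (99/8 - 1293/8) / (0 - (-3)) = -199/4
g[-3/2,0,2] = (-13 - 99/8) / (2 - (-3/2)) = -29/4
g[-3,-3/2,0,2] = (-29/4 - (-199/4)) / (2 - (-3)) = 17/2

17/2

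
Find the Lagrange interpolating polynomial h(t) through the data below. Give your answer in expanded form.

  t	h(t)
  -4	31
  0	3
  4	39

L_0(t) = t(t - 4) / [32] = (1/32)t^2 - (1/8)t
L_1(t) = (t + 4)(t - 4) / [-16] = -(1/16)t^2 + 1
L_2(t) = (t + 4)t / [32] = (1/32)t^2 + (1/8)t
h(t) = 31·L_0 + 3·L_1 + 39·L_2
  31·L_0(t) = (31/32)t^2 - (31/8)t
  3·L_1(t) = -(3/16)t^2 + 3
  39·L_2(t) = (39/32)t^2 + (39/8)t
Adding term by term: 2t^2 + t + 3

h(t) = 2t^2 + t + 3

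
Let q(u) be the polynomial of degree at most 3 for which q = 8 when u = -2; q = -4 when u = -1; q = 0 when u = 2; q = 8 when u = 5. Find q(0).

-68/9

Evaluate each Lagrange basis at u = 0:
L_0(0) = (1)·(-2)·(-5)/[(-1)·(-4)·(-7)] = -5/14
L_1(0) = (2)·(-2)·(-5)/[(1)·(-3)·(-6)] = 10/9
L_2(0) = (2)·(1)·(-5)/[(4)·(3)·(-3)] = 5/18
L_3(0) = (2)·(1)·(-2)/[(7)·(6)·(3)] = -2/63
Sum: 8·(-5/14) + (-4)·(10/9) + 0 + 8·(-2/63) = -68/9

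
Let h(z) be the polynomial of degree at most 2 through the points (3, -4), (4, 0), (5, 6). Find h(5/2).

-21/4

L_0(5/2) = (-3/2)·(-5/2)/[(-1)·(-2)] = 15/8
L_1(5/2) = (-1/2)·(-5/2)/[(1)·(-1)] = -5/4
L_2(5/2) = (-1/2)·(-3/2)/[(2)·(1)] = 3/8
Sum: (-4)·(15/8) + 0 + 6·(3/8) = -21/4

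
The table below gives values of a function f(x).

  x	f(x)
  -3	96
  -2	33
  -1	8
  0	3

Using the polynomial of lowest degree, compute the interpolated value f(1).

Evaluate each Lagrange basis at x = 1:
L_0(1) = (3)·(2)·(1)/[(-1)·(-2)·(-3)] = -1
L_1(1) = (4)·(2)·(1)/[(1)·(-1)·(-2)] = 4
L_2(1) = (4)·(3)·(1)/[(2)·(1)·(-1)] = -6
L_3(1) = (4)·(3)·(2)/[(3)·(2)·(1)] = 4
Sum: 96·(-1) + 33·(4) + 8·(-6) + 3·(4) = 0

0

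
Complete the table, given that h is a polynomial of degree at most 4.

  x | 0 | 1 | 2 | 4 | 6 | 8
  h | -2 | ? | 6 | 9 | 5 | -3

295/128

The 5 known values determine h uniquely (degree ≤ 4).
Evaluate each Lagrange basis at x = 1:
L_0(1) = (-1)·(-3)·(-5)·(-7)/[(-2)·(-4)·(-6)·(-8)] = 35/128
L_1(1) = (1)·(-3)·(-5)·(-7)/[(2)·(-2)·(-4)·(-6)] = 35/32
L_2(1) = (1)·(-1)·(-5)·(-7)/[(4)·(2)·(-2)·(-4)] = -35/64
L_3(1) = (1)·(-1)·(-3)·(-7)/[(6)·(4)·(2)·(-2)] = 7/32
L_4(1) = (1)·(-1)·(-3)·(-5)/[(8)·(6)·(4)·(2)] = -5/128
Sum: (-2)·(35/128) + 6·(35/32) + 9·(-35/64) + 5·(7/32) + (-3)·(-5/128) = 295/128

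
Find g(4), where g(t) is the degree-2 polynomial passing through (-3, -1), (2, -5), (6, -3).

Evaluate each Lagrange basis at t = 4:
L_0(4) = (2)·(-2)/[(-5)·(-9)] = -4/45
L_1(4) = (7)·(-2)/[(5)·(-4)] = 7/10
L_2(4) = (7)·(2)/[(9)·(4)] = 7/18
Sum: (-1)·(-4/45) + (-5)·(7/10) + (-3)·(7/18) = -206/45

-206/45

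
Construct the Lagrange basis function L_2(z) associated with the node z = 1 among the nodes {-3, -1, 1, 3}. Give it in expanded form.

L_2(z) = -(1/16)z^3 - (1/16)z^2 + (9/16)z + 9/16

L_2(z) = (z + 3)(z + 1)(z - 3) / [(4)·(2)·(-2)]
       = (z^3 + z^2 - 9z - 9) / (-16)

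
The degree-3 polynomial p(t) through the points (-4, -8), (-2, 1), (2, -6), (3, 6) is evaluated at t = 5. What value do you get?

Using Newton's divided-difference form:
p[-4,-2] = (1 - (-8)) / (-2 - (-4)) = 9/2
p[-2,2] = (-6 - 1) / (2 - (-2)) = -7/4
p[2,3] = (6 - (-6)) / (3 - 2) = 12
p[-4,-2,2] = (-7/4 - 9/2) / (2 - (-4)) = -25/24
p[-2,2,3] = (12 - (-7/4)) / (3 - (-2)) = 11/4
p[-4,-2,2,3] = (11/4 - (-25/24)) / (3 - (-4)) = 13/24
p(5) = -8 + (9/2)·(9) + (-25/24)·(9)·(7) + (13/24)·(9)·(7)·(3) = 277/4

277/4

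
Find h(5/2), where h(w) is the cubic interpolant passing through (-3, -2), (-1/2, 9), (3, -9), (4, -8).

L_0(5/2) = (3)·(-1/2)·(-3/2)/[(-5/2)·(-6)·(-7)] = -3/140
L_1(5/2) = (11/2)·(-1/2)·(-3/2)/[(5/2)·(-7/2)·(-9/2)] = 11/105
L_2(5/2) = (11/2)·(3)·(-3/2)/[(6)·(7/2)·(-1)] = 33/28
L_3(5/2) = (11/2)·(3)·(-1/2)/[(7)·(9/2)·(1)] = -11/42
Sum: (-2)·(-3/140) + 9·(11/105) + (-9)·(33/28) + (-8)·(-11/42) = -3161/420

-3161/420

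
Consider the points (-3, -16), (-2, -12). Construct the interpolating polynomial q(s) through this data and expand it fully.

q(s) = 4s - 4

L_0(s) = (s + 2) / [-1] = -s - 2
L_1(s) = (s + 3) / [1] = s + 3
q(s) = (-16)·L_0 + (-12)·L_1
  (-16)·L_0(s) = 16s + 32
  (-12)·L_1(s) = -12s - 36
Adding term by term: 4s - 4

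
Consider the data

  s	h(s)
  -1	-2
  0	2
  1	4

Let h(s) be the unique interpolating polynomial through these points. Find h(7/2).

Evaluate each Lagrange basis at s = 7/2:
L_0(7/2) = (7/2)·(5/2)/[(-1)·(-2)] = 35/8
L_1(7/2) = (9/2)·(5/2)/[(1)·(-1)] = -45/4
L_2(7/2) = (9/2)·(7/2)/[(2)·(1)] = 63/8
Sum: (-2)·(35/8) + 2·(-45/4) + 4·(63/8) = 1/4

1/4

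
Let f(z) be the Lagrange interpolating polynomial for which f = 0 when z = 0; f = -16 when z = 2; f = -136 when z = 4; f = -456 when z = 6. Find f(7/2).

Evaluate each Lagrange basis at z = 7/2:
L_0(7/2) = (3/2)·(-1/2)·(-5/2)/[(-2)·(-4)·(-6)] = -5/128
L_1(7/2) = (7/2)·(-1/2)·(-5/2)/[(2)·(-2)·(-4)] = 35/128
L_2(7/2) = (7/2)·(3/2)·(-5/2)/[(4)·(2)·(-2)] = 105/128
L_3(7/2) = (7/2)·(3/2)·(-1/2)/[(6)·(4)·(2)] = -7/128
Sum: 0 + (-16)·(35/128) + (-136)·(105/128) + (-456)·(-7/128) = -91

-91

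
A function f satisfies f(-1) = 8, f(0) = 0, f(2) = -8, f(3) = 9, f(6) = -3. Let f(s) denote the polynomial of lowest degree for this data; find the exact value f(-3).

-696/7

Evaluate each Lagrange basis at s = -3:
L_0(-3) = (-3)·(-5)·(-6)·(-9)/[(-1)·(-3)·(-4)·(-7)] = 135/14
L_1(-3) = (-2)·(-5)·(-6)·(-9)/[(1)·(-2)·(-3)·(-6)] = -15
L_2(-3) = (-2)·(-3)·(-6)·(-9)/[(3)·(2)·(-1)·(-4)] = 27/2
L_3(-3) = (-2)·(-3)·(-5)·(-9)/[(4)·(3)·(1)·(-3)] = -15/2
L_4(-3) = (-2)·(-3)·(-5)·(-6)/[(7)·(6)·(4)·(3)] = 5/14
Sum: 8·(135/14) + 0 + (-8)·(27/2) + 9·(-15/2) + (-3)·(5/14) = -696/7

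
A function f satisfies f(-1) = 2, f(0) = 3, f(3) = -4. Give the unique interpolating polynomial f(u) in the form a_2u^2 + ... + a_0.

L_0(u) = u(u - 3) / [4] = (1/4)u^2 - (3/4)u
L_1(u) = (u + 1)(u - 3) / [-3] = -(1/3)u^2 + (2/3)u + 1
L_2(u) = (u + 1)u / [12] = (1/12)u^2 + (1/12)u
f(u) = 2·L_0 + 3·L_1 + (-4)·L_2
  2·L_0(u) = (1/2)u^2 - (3/2)u
  3·L_1(u) = -u^2 + 2u + 3
  (-4)·L_2(u) = -(1/3)u^2 - (1/3)u
Adding term by term: -(5/6)u^2 + (1/6)u + 3

f(u) = -(5/6)u^2 + (1/6)u + 3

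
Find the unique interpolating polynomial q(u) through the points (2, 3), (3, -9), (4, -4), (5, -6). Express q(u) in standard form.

Newton's divided differences:
q[2,3] = (-9 - 3) / (3 - 2) = -12
q[3,4] = (-4 - (-9)) / (4 - 3) = 5
q[4,5] = (-6 - (-4)) / (5 - 4) = -2
q[2,3,4] = (5 - (-12)) / (4 - 2) = 17/2
q[3,4,5] = (-2 - 5) / (5 - 3) = -7/2
q[2,3,4,5] = (-7/2 - 17/2) / (5 - 2) = -4
q(u) = 3 + (-12)·(u - 2) + (17/2)·(u - 2)(u - 3) + (-4)·(u - 2)(u - 3)(u - 4)
Expanding: q(u) = -4u^3 + (89/2)u^2 - (317/2)u + 174

q(u) = -4u^3 + (89/2)u^2 - (317/2)u + 174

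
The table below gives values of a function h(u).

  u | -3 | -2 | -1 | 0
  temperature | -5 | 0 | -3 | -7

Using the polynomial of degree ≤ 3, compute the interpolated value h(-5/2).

-17/16

Using Newton's divided-difference form:
h[-3,-2] = (0 - (-5)) / (-2 - (-3)) = 5
h[-2,-1] = (-3 - 0) / (-1 - (-2)) = -3
h[-1,0] = (-7 - (-3)) / (0 - (-1)) = -4
h[-3,-2,-1] = (-3 - 5) / (-1 - (-3)) = -4
h[-2,-1,0] = (-4 - (-3)) / (0 - (-2)) = -1/2
h[-3,-2,-1,0] = (-1/2 - (-4)) / (0 - (-3)) = 7/6
h(-5/2) = -5 + 5·(1/2) + (-4)·(1/2)·(-1/2) + (7/6)·(1/2)·(-1/2)·(-3/2) = -17/16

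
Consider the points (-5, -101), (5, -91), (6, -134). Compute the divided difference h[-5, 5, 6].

-4

h[-5,5] = (-91 - (-101)) / (5 - (-5)) = 1
h[5,6] = (-134 - (-91)) / (6 - 5) = -43
h[-5,5,6] = (-43 - 1) / (6 - (-5)) = -4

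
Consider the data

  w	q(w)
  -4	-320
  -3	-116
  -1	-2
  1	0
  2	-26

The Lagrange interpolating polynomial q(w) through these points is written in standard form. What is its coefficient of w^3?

0

Build the Lagrange basis polynomials:
L_0(w) = (w + 3)(w + 1)(w - 1)(w - 2) / [90] = (1/90)w^4 + (1/90)w^3 - (7/90)w^2 - (1/90)w + 1/15
L_1(w) = (w + 4)(w + 1)(w - 1)(w - 2) / [-40] = -(1/40)w^4 - (1/20)w^3 + (9/40)w^2 + (1/20)w - 1/5
L_2(w) = (w + 4)(w + 3)(w - 1)(w - 2) / [36] = (1/36)w^4 + (1/9)w^3 - (7/36)w^2 - (11/18)w + 2/3
L_3(w) = (w + 4)(w + 3)(w + 1)(w - 2) / [-40] = -(1/40)w^4 - (3/20)w^3 - (3/40)w^2 + (13/20)w + 3/5
L_4(w) = (w + 4)(w + 3)(w + 1)(w - 1) / [90] = (1/90)w^4 + (7/90)w^3 + (11/90)w^2 - (7/90)w - 2/15
q(w) = (-320)·L_0 + (-116)·L_1 + (-2)·L_2 + 0·L_3 + (-26)·L_4
Only the coefficient of w^3 is needed; take it from each L_i and combine:
(-320)·(1/90) + (-116)·(-1/20) + (-2)·(1/9) + 0·(-3/20) + (-26)·(7/90) = 0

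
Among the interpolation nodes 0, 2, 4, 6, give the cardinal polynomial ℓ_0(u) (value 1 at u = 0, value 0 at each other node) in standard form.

ℓ_0(u) = (u - 2)(u - 4)(u - 6) / [(-2)·(-4)·(-6)]
       = (u^3 - 12u^2 + 44u - 48) / (-48)

ℓ_0(u) = -(1/48)u^3 + (1/4)u^2 - (11/12)u + 1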